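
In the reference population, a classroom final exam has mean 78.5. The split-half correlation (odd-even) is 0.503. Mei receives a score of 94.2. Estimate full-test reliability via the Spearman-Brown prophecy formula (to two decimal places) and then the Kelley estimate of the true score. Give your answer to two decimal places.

89.02

Spearman-Brown: ρ = 2r/(1 + r) = 2(0.503)/(1 + 0.503) = 1.0060/1.503 = 0.6693 → 0.67
Kelley's formula gives T̂ = 0.67·94.2 + 0.33·78.5 = 63.114 + 25.905 = 89.019.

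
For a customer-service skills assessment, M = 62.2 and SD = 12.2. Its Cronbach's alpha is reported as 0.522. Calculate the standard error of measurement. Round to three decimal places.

8.435

SEM = SD · √(1 − ρ) = 12.2 × √0.478 = 12.2 × 0.6914 = 8.4348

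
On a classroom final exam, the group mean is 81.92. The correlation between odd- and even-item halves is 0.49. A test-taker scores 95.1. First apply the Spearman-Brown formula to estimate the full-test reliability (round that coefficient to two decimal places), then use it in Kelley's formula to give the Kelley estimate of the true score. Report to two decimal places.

90.62

Spearman-Brown: ρ = 2r/(1 + r) = 2(0.49)/(1 + 0.49) = 0.980/1.49 = 0.6577 → 0.66
Regress the observed score toward the mean by the unreliability: T̂ = 0.66·95.1 + 0.34·81.92 = 62.766 + 27.8528 = 90.619.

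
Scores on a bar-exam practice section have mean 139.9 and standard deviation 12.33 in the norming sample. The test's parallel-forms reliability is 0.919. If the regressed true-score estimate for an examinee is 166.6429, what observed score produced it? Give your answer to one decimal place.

169.0

T̂ = ρX + (1 − ρ)μ  ⇒  X = (T̂ − (1 − ρ)μ) / ρ
X = (166.6429 − 0.081 × 139.9) / 0.919 = (166.6429 − 11.3319) / 0.919 = 155.3110 / 0.919 = 169.000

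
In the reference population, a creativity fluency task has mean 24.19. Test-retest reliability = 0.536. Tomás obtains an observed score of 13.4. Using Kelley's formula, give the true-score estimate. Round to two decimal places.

18.41

T̂ = ρX + (1 − ρ)μ
  = 0.536 × 13.4 + 0.464 × 24.19
  = 7.1824 + 11.22416
  = 18.407
  ≈ 18.41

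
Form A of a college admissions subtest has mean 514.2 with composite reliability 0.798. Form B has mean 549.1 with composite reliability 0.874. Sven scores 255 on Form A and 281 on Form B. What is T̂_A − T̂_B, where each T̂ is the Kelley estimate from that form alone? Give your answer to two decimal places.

-7.42

T̂_A = 0.798(255) + 0.202(514.2) = 307.3584
T̂_B = 0.874(281) + 0.126(549.1) = 314.7806
T̂_A − T̂_B = -7.4222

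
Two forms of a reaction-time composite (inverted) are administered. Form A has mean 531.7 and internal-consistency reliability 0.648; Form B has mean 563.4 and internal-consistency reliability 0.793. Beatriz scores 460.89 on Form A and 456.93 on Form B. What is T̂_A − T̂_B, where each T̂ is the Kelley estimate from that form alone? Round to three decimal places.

T̂_A = 0.648(460.89) + 0.352(531.7) = 485.81512
T̂_B = 0.793(456.93) + 0.207(563.4) = 478.96929
T̂_A − T̂_B = 6.84583

6.846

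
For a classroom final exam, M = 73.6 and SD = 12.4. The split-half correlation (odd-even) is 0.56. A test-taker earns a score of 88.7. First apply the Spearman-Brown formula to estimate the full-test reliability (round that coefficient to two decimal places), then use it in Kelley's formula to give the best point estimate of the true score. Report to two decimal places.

84.47

Spearman-Brown: ρ = 2r/(1 + r) = 2(0.56)/(1 + 0.56) = 1.120/1.56 = 0.7179 → 0.72
T̂ = 0.72(88.7) + 0.28(73.6) = 63.864 + 20.608 = 84.472 → 84.47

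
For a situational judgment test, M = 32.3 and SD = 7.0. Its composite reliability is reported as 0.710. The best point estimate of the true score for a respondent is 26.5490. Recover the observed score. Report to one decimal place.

24.2

T̂ = ρX + (1 − ρ)μ  ⇒  X = (T̂ − (1 − ρ)μ) / ρ
X = (26.5490 − 0.290 × 32.3) / 0.710 = (26.5490 − 9.3670) / 0.710 = 17.1820 / 0.710 = 24.200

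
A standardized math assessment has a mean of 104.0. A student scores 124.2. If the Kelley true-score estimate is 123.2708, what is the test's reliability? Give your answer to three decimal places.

0.954

T̂ = ρX + (1 − ρ)μ  ⇒  T̂ − μ = ρ(X − μ)
ρ = (T̂ − μ)/(X − μ) = (123.2708 − 104.0) / (124.2 − 104.0) = 19.2708 / 20.2 = 0.95400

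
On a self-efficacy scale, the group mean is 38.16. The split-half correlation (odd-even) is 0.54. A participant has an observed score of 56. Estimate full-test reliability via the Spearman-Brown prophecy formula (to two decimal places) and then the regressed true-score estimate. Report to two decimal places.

Spearman-Brown: ρ = 2r/(1 + r) = 2(0.54)/(1 + 0.54) = 1.080/1.54 = 0.7013 → 0.70
T̂ = ρX + (1 − ρ)μ
  = 0.70 × 56 + 0.30 × 38.16
  = 39.20 + 11.4480
  = 50.648
  ≈ 50.65

50.65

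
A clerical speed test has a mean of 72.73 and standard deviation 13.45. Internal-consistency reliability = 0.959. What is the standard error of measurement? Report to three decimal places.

2.723

SEM = SD · √(1 − ρ) = 13.45 × √0.041 = 13.45 × 0.2025 = 2.7234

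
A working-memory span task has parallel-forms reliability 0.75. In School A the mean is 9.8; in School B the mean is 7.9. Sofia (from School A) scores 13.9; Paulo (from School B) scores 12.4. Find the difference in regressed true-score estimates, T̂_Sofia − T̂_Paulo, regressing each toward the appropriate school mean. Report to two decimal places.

1.60

T̂_Sofia = 0.75(13.9) + 0.25(9.8) = 12.8750
T̂_Paulo = 0.75(12.4) + 0.25(7.9) = 11.2750
Difference = 12.8750 − 11.2750 = 1.6000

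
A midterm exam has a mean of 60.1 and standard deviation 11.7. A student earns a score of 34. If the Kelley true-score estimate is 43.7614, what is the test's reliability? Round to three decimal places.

0.626

T̂ = ρX + (1 − ρ)μ  ⇒  T̂ − μ = ρ(X − μ)
ρ = (T̂ − μ)/(X − μ) = (43.7614 − 60.1) / (34 − 60.1) = -16.3386 / -26.1 = 0.62600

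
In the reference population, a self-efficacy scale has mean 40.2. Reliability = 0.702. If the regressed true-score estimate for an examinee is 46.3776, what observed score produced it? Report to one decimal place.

T̂ = ρX + (1 − ρ)μ  ⇒  X = (T̂ − (1 − ρ)μ) / ρ
X = (46.3776 − 0.298 × 40.2) / 0.702 = (46.3776 − 11.9796) / 0.702 = 34.3980 / 0.702 = 49.000

49.0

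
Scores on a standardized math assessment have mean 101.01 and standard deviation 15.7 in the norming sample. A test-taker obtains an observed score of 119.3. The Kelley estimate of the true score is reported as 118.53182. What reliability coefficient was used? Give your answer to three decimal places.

T̂ = ρX + (1 − ρ)μ  ⇒  T̂ − μ = ρ(X − μ)
ρ = (T̂ − μ)/(X − μ) = (118.53182 − 101.01) / (119.3 − 101.01) = 17.52182 / 18.29 = 0.95800

0.958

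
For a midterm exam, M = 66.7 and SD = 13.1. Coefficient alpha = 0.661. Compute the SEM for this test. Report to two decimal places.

SEM = SD · √(1 − ρ) = 13.1 × √0.339 = 13.1 × 0.5822 = 7.627

7.63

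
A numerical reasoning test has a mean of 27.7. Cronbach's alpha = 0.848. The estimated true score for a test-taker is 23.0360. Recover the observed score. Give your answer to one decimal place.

T̂ = ρX + (1 − ρ)μ  ⇒  X = (T̂ − (1 − ρ)μ) / ρ
X = (23.0360 − 0.152 × 27.7) / 0.848 = (23.0360 − 4.2104) / 0.848 = 18.8256 / 0.848 = 22.200

22.2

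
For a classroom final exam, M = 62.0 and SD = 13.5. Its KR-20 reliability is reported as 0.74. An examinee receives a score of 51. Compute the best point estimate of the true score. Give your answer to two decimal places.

53.86

Weight the observed score by reliability and the mean by (1 − reliability): T̂ = 0.74·51 + 0.26·62.0 = 37.74 + 16.120 = 53.860.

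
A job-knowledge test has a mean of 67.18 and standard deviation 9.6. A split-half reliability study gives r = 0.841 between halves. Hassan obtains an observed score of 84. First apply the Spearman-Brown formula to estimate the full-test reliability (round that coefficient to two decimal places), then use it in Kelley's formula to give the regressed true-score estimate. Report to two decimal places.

Spearman-Brown: ρ = 2r/(1 + r) = 2(0.841)/(1 + 0.841) = 1.6820/1.841 = 0.9136 → 0.91
T̂ = 0.91(84) + 0.09(67.18) = 76.44 + 6.0462 = 82.486 → 82.49

82.49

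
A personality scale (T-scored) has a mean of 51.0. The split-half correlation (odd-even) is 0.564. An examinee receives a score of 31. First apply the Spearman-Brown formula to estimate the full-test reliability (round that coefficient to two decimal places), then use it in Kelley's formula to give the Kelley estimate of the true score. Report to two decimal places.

36.60

Spearman-Brown: ρ = 2r/(1 + r) = 2(0.564)/(1 + 0.564) = 1.1280/1.564 = 0.7212 → 0.72
T̂ = ρX + (1 − ρ)μ
  = 0.72 × 31 + 0.28 × 51.0
  = 22.32 + 14.280
  = 36.600
  ≈ 36.60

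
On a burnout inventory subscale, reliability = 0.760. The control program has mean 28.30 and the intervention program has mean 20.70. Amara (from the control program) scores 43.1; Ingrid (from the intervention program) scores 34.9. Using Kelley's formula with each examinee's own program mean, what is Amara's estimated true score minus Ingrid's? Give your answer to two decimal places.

8.06

T̂_Amara = 0.760(43.1) + 0.240(28.30) = 39.5480
T̂_Ingrid = 0.760(34.9) + 0.240(20.70) = 31.4920
Difference = 39.5480 − 31.4920 = 8.0560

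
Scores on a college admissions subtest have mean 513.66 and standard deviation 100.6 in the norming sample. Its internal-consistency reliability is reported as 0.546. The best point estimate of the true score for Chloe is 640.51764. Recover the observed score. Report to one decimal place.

T̂ = ρX + (1 − ρ)μ  ⇒  X = (T̂ − (1 − ρ)μ) / ρ
X = (640.51764 − 0.454 × 513.66) / 0.546 = (640.51764 − 233.20164) / 0.546 = 407.31600 / 0.546 = 746.000

746.0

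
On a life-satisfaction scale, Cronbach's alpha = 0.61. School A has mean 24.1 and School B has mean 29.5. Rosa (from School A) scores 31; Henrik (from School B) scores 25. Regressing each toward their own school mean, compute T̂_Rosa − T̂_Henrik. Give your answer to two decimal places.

T̂_Rosa = 0.61(31) + 0.39(24.1) = 28.3090
T̂_Henrik = 0.61(25) + 0.39(29.5) = 26.7550
Difference = 28.3090 − 26.7550 = 1.5540

1.55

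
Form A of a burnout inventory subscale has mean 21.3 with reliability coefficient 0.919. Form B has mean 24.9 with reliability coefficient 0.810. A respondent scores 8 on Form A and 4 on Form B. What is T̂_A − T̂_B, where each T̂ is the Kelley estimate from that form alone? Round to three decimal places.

T̂_A = 0.919(8) + 0.081(21.3) = 9.07730
T̂_B = 0.810(4) + 0.190(24.9) = 7.97100
T̂_A − T̂_B = 1.10630

1.106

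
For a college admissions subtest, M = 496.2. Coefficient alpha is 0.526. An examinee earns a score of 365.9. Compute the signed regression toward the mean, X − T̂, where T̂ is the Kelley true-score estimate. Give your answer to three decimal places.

T̂ = 0.526(365.9) + 0.474(496.2) = 192.4634 + 235.1988 = 427.66220 → 427.6622
X − T̂ = 365.9 − 427.6622 = -61.7622 → -61.762

-61.762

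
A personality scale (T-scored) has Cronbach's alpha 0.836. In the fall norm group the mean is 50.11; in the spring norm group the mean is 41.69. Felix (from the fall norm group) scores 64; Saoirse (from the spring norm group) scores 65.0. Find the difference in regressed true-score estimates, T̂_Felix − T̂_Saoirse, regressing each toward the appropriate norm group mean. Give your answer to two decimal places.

T̂_Felix = 0.836(64) + 0.164(50.11) = 61.7220
T̂_Saoirse = 0.836(65.0) + 0.164(41.69) = 61.1772
Difference = 61.7220 − 61.1772 = 0.5449

0.54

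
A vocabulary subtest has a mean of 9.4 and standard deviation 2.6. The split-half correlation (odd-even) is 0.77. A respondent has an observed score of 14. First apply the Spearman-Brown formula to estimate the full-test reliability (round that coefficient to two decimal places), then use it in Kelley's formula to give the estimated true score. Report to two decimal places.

Spearman-Brown: ρ = 2r/(1 + r) = 2(0.77)/(1 + 0.77) = 1.540/1.77 = 0.8701 → 0.87
T̂ = 0.87(14) + 0.13(9.4) = 12.18 + 1.222 = 13.402 → 13.40

13.40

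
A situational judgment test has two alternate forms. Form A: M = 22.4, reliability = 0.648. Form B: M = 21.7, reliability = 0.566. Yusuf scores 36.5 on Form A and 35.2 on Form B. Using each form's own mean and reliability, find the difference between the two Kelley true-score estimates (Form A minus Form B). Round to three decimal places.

2.196

T̂_A = 0.648(36.5) + 0.352(22.4) = 31.53680
T̂_B = 0.566(35.2) + 0.434(21.7) = 29.34100
T̂_A − T̂_B = 2.19580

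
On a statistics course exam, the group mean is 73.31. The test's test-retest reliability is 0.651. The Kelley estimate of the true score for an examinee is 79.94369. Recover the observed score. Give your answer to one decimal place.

83.5

T̂ = ρX + (1 − ρ)μ  ⇒  X = (T̂ − (1 − ρ)μ) / ρ
X = (79.94369 − 0.349 × 73.31) / 0.651 = (79.94369 − 25.58519) / 0.651 = 54.35850 / 0.651 = 83.500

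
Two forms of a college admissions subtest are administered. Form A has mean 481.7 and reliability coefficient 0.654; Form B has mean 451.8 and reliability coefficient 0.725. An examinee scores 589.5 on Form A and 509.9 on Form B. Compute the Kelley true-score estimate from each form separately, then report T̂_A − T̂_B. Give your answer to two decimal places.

T̂_A = 0.654(589.5) + 0.346(481.7) = 552.2012
T̂_B = 0.725(509.9) + 0.275(451.8) = 493.9225
T̂_A − T̂_B = 58.2787

58.28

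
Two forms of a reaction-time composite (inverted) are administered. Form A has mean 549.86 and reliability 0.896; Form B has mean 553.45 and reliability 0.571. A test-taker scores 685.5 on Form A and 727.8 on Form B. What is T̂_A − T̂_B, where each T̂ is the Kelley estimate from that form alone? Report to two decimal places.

T̂_A = 0.896(685.5) + 0.104(549.86) = 671.3934
T̂_B = 0.571(727.8) + 0.429(553.45) = 653.0039
T̂_A − T̂_B = 18.3896

18.39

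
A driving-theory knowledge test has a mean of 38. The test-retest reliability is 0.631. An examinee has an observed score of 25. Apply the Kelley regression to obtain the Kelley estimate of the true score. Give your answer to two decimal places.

T̂ = ρX + (1 − ρ)μ
  = 0.631 × 25 + 0.369 × 38
  = 15.775 + 14.022
  = 29.797
  ≈ 29.80

29.80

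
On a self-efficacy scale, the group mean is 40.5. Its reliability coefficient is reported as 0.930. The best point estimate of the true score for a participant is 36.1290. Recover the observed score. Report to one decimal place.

35.8

T̂ = ρX + (1 − ρ)μ  ⇒  X = (T̂ − (1 − ρ)μ) / ρ
X = (36.1290 − 0.070 × 40.5) / 0.930 = (36.1290 − 2.8350) / 0.930 = 33.2940 / 0.930 = 35.800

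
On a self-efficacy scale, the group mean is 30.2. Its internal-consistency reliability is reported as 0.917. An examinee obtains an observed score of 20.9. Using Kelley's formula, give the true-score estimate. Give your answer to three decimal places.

T̂ = ρX + (1 − ρ)μ
  = 0.917 × 20.9 + 0.083 × 30.2
  = 19.1653 + 2.5066
  = 21.6719
  ≈ 21.672

21.672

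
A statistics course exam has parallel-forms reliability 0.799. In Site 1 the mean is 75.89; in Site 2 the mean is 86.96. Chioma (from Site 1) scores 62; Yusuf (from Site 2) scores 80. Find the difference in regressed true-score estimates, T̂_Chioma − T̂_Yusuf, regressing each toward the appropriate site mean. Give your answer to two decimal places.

-16.61

T̂_Chioma = 0.799(62) + 0.201(75.89) = 64.7919
T̂_Yusuf = 0.799(80) + 0.201(86.96) = 81.3990
Difference = 64.7919 − 81.3990 = -16.6071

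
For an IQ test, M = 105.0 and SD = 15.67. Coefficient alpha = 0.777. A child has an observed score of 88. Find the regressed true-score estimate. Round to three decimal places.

91.791

T̂ = 0.777(88) + 0.223(105.0) = 68.376 + 23.4150 = 91.7910 → 91.791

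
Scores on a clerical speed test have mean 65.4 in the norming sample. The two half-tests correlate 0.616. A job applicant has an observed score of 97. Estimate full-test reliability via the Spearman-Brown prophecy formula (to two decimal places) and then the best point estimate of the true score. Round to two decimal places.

Spearman-Brown: ρ = 2r/(1 + r) = 2(0.616)/(1 + 0.616) = 1.2320/1.616 = 0.7624 → 0.76
T̂ = ρX + (1 − ρ)μ
  = 0.76 × 97 + 0.24 × 65.4
  = 73.72 + 15.696
  = 89.416
  ≈ 89.42

89.42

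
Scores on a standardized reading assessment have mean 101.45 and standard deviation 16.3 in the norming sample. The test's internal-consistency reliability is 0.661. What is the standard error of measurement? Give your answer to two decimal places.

SEM = SD · √(1 − ρ) = 16.3 × √0.339 = 16.3 × 0.5822 = 9.490

9.49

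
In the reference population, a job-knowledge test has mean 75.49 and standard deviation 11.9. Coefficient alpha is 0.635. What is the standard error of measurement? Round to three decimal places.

SEM = SD · √(1 − ρ) = 11.9 × √0.365 = 11.9 × 0.6042 = 7.1894

7.189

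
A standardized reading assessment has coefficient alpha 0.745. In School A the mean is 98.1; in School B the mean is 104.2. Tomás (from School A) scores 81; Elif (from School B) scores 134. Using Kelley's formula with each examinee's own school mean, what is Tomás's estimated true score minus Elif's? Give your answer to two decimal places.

T̂_Tomás = 0.745(81) + 0.255(98.1) = 85.3605
T̂_Elif = 0.745(134) + 0.255(104.2) = 126.4010
Difference = 85.3605 − 126.4010 = -41.0405

-41.04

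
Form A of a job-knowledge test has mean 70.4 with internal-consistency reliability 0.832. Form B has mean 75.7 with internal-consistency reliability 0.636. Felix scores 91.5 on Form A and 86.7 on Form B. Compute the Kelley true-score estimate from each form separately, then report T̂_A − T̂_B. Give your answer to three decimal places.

5.259

T̂_A = 0.832(91.5) + 0.168(70.4) = 87.95520
T̂_B = 0.636(86.7) + 0.364(75.7) = 82.69600
T̂_A − T̂_B = 5.25920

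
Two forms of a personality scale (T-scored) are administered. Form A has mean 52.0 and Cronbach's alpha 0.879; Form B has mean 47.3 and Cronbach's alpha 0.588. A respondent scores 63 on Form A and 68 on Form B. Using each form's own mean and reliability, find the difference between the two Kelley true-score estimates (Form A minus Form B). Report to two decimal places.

T̂_A = 0.879(63) + 0.121(52.0) = 61.6690
T̂_B = 0.588(68) + 0.412(47.3) = 59.4716
T̂_A − T̂_B = 2.1974

2.20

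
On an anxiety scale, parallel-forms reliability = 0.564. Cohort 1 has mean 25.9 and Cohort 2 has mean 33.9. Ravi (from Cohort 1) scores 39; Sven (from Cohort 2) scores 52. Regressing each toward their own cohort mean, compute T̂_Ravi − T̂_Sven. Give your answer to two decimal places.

-10.82

T̂_Ravi = 0.564(39) + 0.436(25.9) = 33.2884
T̂_Sven = 0.564(52) + 0.436(33.9) = 44.1084
Difference = 33.2884 − 44.1084 = -10.8200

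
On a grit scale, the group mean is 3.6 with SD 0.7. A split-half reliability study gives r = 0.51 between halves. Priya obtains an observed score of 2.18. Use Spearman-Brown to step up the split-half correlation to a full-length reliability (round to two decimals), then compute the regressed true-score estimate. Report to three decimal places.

Spearman-Brown: ρ = 2r/(1 + r) = 2(0.51)/(1 + 0.51) = 1.020/1.51 = 0.6755 → 0.68
Kelley's formula gives T̂ = 0.68·2.18 + 0.32·3.6 = 1.4824 + 1.152 = 2.6344.

2.634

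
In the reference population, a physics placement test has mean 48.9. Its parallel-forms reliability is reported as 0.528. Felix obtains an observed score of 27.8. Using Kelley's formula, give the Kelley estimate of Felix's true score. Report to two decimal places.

T̂ = 0.528(27.8) + 0.472(48.9) = 14.6784 + 23.0808 = 37.759 → 37.76

37.76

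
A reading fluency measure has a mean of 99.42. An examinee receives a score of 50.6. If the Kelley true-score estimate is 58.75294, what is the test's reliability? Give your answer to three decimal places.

0.833

T̂ = ρX + (1 − ρ)μ  ⇒  T̂ − μ = ρ(X − μ)
ρ = (T̂ − μ)/(X − μ) = (58.75294 − 99.42) / (50.6 − 99.42) = -40.66706 / -48.82 = 0.83300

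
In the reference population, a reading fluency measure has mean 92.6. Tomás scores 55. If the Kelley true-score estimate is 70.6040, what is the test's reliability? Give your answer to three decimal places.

0.585

T̂ = ρX + (1 − ρ)μ  ⇒  T̂ − μ = ρ(X − μ)
ρ = (T̂ − μ)/(X − μ) = (70.6040 − 92.6) / (55 − 92.6) = -21.9960 / -37.6 = 0.58500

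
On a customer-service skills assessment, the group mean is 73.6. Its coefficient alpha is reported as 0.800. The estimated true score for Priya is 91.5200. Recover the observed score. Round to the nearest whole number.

T̂ = ρX + (1 − ρ)μ  ⇒  X = (T̂ − (1 − ρ)μ) / ρ
X = (91.5200 − 0.200 × 73.6) / 0.800 = (91.5200 − 14.7200) / 0.800 = 76.8000 / 0.800 = 96.00

96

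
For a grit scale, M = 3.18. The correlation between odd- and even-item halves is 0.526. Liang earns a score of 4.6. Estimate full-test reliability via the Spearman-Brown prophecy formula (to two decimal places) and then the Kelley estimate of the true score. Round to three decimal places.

Spearman-Brown: ρ = 2r/(1 + r) = 2(0.526)/(1 + 0.526) = 1.0520/1.526 = 0.6894 → 0.69
Kelley's formula gives T̂ = 0.69·4.6 + 0.31·3.18 = 3.174 + 0.9858 = 4.1598.

4.160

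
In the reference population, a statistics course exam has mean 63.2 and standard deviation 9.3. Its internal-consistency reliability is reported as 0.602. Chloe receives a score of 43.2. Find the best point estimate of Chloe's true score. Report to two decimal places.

T̂ = ρX + (1 − ρ)μ
  = 0.602 × 43.2 + 0.398 × 63.2
  = 26.0064 + 25.1536
  = 51.160
  ≈ 51.16

51.16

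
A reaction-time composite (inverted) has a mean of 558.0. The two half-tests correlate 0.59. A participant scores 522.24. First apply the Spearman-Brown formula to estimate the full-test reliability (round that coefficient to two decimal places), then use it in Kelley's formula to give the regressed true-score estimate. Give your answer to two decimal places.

531.54

Spearman-Brown: ρ = 2r/(1 + r) = 2(0.59)/(1 + 0.59) = 1.180/1.59 = 0.7421 → 0.74
Regress the observed score toward the mean by the unreliability: T̂ = 0.74·522.24 + 0.26·558.0 = 386.4576 + 145.080 = 531.538.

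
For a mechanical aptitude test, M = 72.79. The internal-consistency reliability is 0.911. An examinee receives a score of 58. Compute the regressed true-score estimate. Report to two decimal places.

59.32

T̂ = 0.911(58) + 0.089(72.79) = 52.838 + 6.47831 = 59.316 → 59.32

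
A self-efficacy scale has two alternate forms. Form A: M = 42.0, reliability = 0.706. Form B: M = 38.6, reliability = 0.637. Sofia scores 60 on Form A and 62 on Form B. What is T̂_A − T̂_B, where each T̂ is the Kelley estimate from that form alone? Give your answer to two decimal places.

T̂_A = 0.706(60) + 0.294(42.0) = 54.7080
T̂_B = 0.637(62) + 0.363(38.6) = 53.5058
T̂_A − T̂_B = 1.2022

1.20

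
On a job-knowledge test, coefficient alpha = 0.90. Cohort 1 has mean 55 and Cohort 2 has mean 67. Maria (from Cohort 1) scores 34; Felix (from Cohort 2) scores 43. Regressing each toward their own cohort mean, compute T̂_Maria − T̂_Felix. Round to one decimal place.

T̂_Maria = 0.90(34) + 0.10(55) = 36.100
T̂_Felix = 0.90(43) + 0.10(67) = 45.400
Difference = 36.100 − 45.400 = -9.300

-9.3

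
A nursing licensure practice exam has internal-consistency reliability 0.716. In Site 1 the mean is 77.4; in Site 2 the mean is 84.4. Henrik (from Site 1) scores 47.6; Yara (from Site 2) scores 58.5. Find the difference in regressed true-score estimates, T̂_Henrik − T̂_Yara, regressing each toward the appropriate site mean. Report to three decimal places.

-9.792

T̂_Henrik = 0.716(47.6) + 0.284(77.4) = 56.06320
T̂_Yara = 0.716(58.5) + 0.284(84.4) = 65.85560
Difference = 56.06320 − 65.85560 = -9.79240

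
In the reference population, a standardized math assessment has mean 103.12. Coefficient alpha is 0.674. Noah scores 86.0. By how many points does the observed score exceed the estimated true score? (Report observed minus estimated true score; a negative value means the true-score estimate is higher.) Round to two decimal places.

-5.58

T̂ = 0.674(86.0) + 0.326(103.12) = 57.9640 + 33.61712 = 91.5811 → 91.581
X − T̂ = 86.0 − 91.581 = -5.581 → -5.58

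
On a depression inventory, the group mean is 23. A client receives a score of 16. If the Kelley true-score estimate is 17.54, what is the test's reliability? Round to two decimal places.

0.78

T̂ = ρX + (1 − ρ)μ  ⇒  T̂ − μ = ρ(X − μ)
ρ = (T̂ − μ)/(X − μ) = (17.54 − 23) / (16 − 23) = -5.46 / -7.0 = 0.7800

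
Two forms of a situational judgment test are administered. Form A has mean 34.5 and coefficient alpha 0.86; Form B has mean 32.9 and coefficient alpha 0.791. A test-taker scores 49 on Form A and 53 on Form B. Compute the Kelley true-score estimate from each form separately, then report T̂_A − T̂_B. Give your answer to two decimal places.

-1.83

T̂_A = 0.86(49) + 0.14(34.5) = 46.9700
T̂_B = 0.791(53) + 0.209(32.9) = 48.7991
T̂_A − T̂_B = -1.8291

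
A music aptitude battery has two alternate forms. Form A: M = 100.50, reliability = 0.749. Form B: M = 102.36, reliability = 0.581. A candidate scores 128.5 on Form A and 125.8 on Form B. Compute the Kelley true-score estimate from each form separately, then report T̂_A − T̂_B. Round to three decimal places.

5.493

T̂_A = 0.749(128.5) + 0.251(100.50) = 121.47200
T̂_B = 0.581(125.8) + 0.419(102.36) = 115.97864
T̂_A − T̂_B = 5.49336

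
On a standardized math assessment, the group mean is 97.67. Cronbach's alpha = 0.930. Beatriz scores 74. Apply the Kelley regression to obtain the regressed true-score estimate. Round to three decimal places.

75.657

Kelley's formula gives T̂ = 0.930·74 + 0.070·97.67 = 68.820 + 6.83690 = 75.6569.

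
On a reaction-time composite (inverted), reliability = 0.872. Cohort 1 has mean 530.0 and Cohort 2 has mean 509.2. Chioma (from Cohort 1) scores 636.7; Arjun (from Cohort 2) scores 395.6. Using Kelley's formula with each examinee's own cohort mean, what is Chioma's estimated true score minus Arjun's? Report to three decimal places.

T̂_Chioma = 0.872(636.7) + 0.128(530.0) = 623.04240
T̂_Arjun = 0.872(395.6) + 0.128(509.2) = 410.14080
Difference = 623.04240 − 410.14080 = 212.90160

212.902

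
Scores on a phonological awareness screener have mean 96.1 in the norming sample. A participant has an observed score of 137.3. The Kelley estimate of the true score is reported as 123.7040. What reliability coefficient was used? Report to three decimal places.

0.670

T̂ = ρX + (1 − ρ)μ  ⇒  T̂ − μ = ρ(X − μ)
ρ = (T̂ − μ)/(X − μ) = (123.7040 − 96.1) / (137.3 − 96.1) = 27.6040 / 41.2 = 0.67000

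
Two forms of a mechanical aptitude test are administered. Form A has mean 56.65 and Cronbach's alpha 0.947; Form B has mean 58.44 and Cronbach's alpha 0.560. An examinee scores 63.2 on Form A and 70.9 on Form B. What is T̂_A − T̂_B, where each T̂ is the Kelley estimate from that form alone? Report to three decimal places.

-2.565

T̂_A = 0.947(63.2) + 0.053(56.65) = 62.85285
T̂_B = 0.560(70.9) + 0.440(58.44) = 65.41760
T̂_A − T̂_B = -2.56475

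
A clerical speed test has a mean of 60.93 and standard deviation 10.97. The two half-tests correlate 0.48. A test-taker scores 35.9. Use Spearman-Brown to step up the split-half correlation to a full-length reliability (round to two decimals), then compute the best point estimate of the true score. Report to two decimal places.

Spearman-Brown: ρ = 2r/(1 + r) = 2(0.48)/(1 + 0.48) = 0.960/1.48 = 0.6486 → 0.65
T̂ = ρX + (1 − ρ)μ
  = 0.65 × 35.9 + 0.35 × 60.93
  = 23.335 + 21.3255
  = 44.660
  ≈ 44.66

44.66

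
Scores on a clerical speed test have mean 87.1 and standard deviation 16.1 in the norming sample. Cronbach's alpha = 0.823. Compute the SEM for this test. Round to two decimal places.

6.77

SEM = SD · √(1 − ρ) = 16.1 × √0.177 = 16.1 × 0.4207 = 6.773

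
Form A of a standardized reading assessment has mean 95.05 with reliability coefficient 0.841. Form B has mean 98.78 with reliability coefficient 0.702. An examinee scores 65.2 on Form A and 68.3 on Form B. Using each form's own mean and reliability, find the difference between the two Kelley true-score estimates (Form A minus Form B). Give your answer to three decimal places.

-7.437

T̂_A = 0.841(65.2) + 0.159(95.05) = 69.94615
T̂_B = 0.702(68.3) + 0.298(98.78) = 77.38304
T̂_A − T̂_B = -7.43689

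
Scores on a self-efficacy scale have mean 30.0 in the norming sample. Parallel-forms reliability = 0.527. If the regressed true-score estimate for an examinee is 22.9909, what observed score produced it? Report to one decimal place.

T̂ = ρX + (1 − ρ)μ  ⇒  X = (T̂ − (1 − ρ)μ) / ρ
X = (22.9909 − 0.473 × 30.0) / 0.527 = (22.9909 − 14.1900) / 0.527 = 8.8009 / 0.527 = 16.700

16.7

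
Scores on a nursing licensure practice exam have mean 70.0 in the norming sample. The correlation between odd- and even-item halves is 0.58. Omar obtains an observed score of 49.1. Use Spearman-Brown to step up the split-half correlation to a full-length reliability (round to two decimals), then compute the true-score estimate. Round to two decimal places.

Spearman-Brown: ρ = 2r/(1 + r) = 2(0.58)/(1 + 0.58) = 1.160/1.58 = 0.7342 → 0.73
Kelley's formula gives T̂ = 0.73·49.1 + 0.27·70.0 = 35.843 + 18.900 = 54.743.

54.74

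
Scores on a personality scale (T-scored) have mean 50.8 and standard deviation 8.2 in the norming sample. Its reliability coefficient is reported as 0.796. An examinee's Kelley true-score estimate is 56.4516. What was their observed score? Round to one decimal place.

T̂ = ρX + (1 − ρ)μ  ⇒  X = (T̂ − (1 − ρ)μ) / ρ
X = (56.4516 − 0.204 × 50.8) / 0.796 = (56.4516 − 10.3632) / 0.796 = 46.0884 / 0.796 = 57.900

57.9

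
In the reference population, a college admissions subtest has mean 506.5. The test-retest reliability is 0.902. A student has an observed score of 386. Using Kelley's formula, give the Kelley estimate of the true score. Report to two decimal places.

Weight the observed score by reliability and the mean by (1 − reliability): T̂ = 0.902·386 + 0.098·506.5 = 348.172 + 49.6370 = 397.809.

397.81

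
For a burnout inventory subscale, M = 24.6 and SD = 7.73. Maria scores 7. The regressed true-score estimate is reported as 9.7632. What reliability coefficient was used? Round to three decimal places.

0.843

T̂ = ρX + (1 − ρ)μ  ⇒  T̂ − μ = ρ(X − μ)
ρ = (T̂ − μ)/(X − μ) = (9.7632 − 24.6) / (7 − 24.6) = -14.8368 / -17.6 = 0.84300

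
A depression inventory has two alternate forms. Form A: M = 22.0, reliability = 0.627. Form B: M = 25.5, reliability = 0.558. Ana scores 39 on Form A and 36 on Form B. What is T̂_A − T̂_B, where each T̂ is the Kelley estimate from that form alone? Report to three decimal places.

T̂_A = 0.627(39) + 0.373(22.0) = 32.65900
T̂_B = 0.558(36) + 0.442(25.5) = 31.35900
T̂_A − T̂_B = 1.30000

1.300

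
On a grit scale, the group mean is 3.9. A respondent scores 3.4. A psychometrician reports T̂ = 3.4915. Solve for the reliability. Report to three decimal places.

T̂ = ρX + (1 − ρ)μ  ⇒  T̂ − μ = ρ(X − μ)
ρ = (T̂ − μ)/(X − μ) = (3.4915 − 3.9) / (3.4 − 3.9) = -0.4085 / -0.5 = 0.81700

0.817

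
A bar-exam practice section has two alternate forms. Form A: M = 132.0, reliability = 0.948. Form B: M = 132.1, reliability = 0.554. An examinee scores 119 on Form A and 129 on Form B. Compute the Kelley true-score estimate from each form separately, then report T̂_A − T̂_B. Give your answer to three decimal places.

T̂_A = 0.948(119) + 0.052(132.0) = 119.67600
T̂_B = 0.554(129) + 0.446(132.1) = 130.38260
T̂_A − T̂_B = -10.70660

-10.707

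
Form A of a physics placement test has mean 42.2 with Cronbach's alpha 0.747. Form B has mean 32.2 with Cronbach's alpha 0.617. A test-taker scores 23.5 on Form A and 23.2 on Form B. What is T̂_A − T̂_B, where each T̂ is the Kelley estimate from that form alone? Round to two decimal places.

1.58

T̂_A = 0.747(23.5) + 0.253(42.2) = 28.2311
T̂_B = 0.617(23.2) + 0.383(32.2) = 26.6470
T̂_A − T̂_B = 1.5841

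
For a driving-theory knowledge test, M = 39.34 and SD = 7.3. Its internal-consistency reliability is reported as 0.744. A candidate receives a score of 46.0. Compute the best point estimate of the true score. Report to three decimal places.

44.295

Kelley's formula gives T̂ = 0.744·46.0 + 0.256·39.34 = 34.2240 + 10.07104 = 44.2950.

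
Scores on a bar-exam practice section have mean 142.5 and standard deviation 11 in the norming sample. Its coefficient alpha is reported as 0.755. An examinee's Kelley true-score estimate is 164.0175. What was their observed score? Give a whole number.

171

T̂ = ρX + (1 − ρ)μ  ⇒  X = (T̂ − (1 − ρ)μ) / ρ
X = (164.0175 − 0.245 × 142.5) / 0.755 = (164.0175 − 34.9125) / 0.755 = 129.1050 / 0.755 = 171.00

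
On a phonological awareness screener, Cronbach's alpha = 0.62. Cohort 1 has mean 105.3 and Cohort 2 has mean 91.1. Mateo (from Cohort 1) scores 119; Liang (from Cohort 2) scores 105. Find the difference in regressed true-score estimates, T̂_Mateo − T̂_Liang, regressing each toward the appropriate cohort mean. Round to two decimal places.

T̂_Mateo = 0.62(119) + 0.38(105.3) = 113.7940
T̂_Liang = 0.62(105) + 0.38(91.1) = 99.7180
Difference = 113.7940 − 99.7180 = 14.0760

14.08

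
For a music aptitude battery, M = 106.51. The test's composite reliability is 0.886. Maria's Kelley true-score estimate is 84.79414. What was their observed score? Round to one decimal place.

82.0

T̂ = ρX + (1 − ρ)μ  ⇒  X = (T̂ − (1 − ρ)μ) / ρ
X = (84.79414 − 0.114 × 106.51) / 0.886 = (84.79414 − 12.14214) / 0.886 = 72.65200 / 0.886 = 82.000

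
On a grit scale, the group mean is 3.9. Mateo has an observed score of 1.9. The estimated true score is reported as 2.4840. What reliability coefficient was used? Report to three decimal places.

T̂ = ρX + (1 − ρ)μ  ⇒  T̂ − μ = ρ(X − μ)
ρ = (T̂ − μ)/(X − μ) = (2.4840 − 3.9) / (1.9 − 3.9) = -1.4160 / -2.0 = 0.70800

0.708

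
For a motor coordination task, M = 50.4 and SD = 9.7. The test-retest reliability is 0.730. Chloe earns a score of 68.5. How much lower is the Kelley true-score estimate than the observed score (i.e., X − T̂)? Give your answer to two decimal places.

4.89

T̂ = 0.730(68.5) + 0.270(50.4) = 50.0050 + 13.6080 = 63.6130 → 63.613
X − T̂ = 68.5 − 63.613 = 4.887 → 4.89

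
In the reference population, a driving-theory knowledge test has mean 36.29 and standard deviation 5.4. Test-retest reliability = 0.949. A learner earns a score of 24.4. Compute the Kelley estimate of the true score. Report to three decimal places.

25.006

Weight the observed score by reliability and the mean by (1 − reliability): T̂ = 0.949·24.4 + 0.051·36.29 = 23.1556 + 1.85079 = 25.0064.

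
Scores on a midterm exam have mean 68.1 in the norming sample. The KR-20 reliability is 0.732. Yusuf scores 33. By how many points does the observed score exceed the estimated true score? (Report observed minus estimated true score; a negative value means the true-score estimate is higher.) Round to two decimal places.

-9.41

Regress the observed score toward the mean by the unreliability: T̂ = 0.732·33 + 0.268·68.1 = 24.156 + 18.2508 = 42.4068.
X − T̂ = 33 − 42.407 = -9.407 → -9.41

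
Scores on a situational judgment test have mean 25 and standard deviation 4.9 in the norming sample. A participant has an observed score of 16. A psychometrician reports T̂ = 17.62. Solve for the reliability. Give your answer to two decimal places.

0.82

T̂ = ρX + (1 − ρ)μ  ⇒  T̂ − μ = ρ(X − μ)
ρ = (T̂ − μ)/(X − μ) = (17.62 − 25) / (16 − 25) = -7.38 / -9.0 = 0.8200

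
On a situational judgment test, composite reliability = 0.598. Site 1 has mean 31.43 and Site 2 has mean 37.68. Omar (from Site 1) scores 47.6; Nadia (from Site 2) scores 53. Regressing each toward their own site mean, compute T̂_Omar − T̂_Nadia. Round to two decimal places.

-5.74

T̂_Omar = 0.598(47.6) + 0.402(31.43) = 41.0997
T̂_Nadia = 0.598(53) + 0.402(37.68) = 46.8414
Difference = 41.0997 − 46.8414 = -5.7417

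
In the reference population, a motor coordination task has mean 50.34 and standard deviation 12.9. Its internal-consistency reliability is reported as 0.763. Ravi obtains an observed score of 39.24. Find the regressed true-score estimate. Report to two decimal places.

T̂ = ρX + (1 − ρ)μ
  = 0.763 × 39.24 + 0.237 × 50.34
  = 29.94012 + 11.93058
  = 41.871
  ≈ 41.87

41.87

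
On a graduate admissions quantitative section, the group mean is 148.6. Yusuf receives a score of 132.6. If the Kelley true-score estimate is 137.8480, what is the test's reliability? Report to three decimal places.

T̂ = ρX + (1 − ρ)μ  ⇒  T̂ − μ = ρ(X − μ)
ρ = (T̂ − μ)/(X − μ) = (137.8480 − 148.6) / (132.6 − 148.6) = -10.7520 / -16.0 = 0.67200

0.672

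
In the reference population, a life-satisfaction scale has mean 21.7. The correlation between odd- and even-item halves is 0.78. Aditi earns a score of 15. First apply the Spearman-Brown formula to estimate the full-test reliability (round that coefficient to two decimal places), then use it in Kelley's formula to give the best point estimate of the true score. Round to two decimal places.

15.80

Spearman-Brown: ρ = 2r/(1 + r) = 2(0.78)/(1 + 0.78) = 1.560/1.78 = 0.8764 → 0.88
T̂ = ρX + (1 − ρ)μ
  = 0.88 × 15 + 0.12 × 21.7
  = 13.20 + 2.604
  = 15.804
  ≈ 15.80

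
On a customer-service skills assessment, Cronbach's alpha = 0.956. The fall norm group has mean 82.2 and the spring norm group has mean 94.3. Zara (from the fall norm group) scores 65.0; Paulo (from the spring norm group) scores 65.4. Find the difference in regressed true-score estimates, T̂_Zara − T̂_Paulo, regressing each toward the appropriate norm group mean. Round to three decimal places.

T̂_Zara = 0.956(65.0) + 0.044(82.2) = 65.75680
T̂_Paulo = 0.956(65.4) + 0.044(94.3) = 66.67160
Difference = 65.75680 − 66.67160 = -0.91480

-0.915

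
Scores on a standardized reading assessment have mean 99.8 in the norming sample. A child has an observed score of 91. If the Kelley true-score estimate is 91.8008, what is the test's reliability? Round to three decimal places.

0.909

T̂ = ρX + (1 − ρ)μ  ⇒  T̂ − μ = ρ(X − μ)
ρ = (T̂ − μ)/(X − μ) = (91.8008 − 99.8) / (91 − 99.8) = -7.9992 / -8.8 = 0.90900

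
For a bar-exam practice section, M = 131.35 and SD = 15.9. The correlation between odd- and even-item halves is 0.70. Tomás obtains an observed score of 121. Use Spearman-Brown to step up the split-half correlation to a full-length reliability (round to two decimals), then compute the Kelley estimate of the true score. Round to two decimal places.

Spearman-Brown: ρ = 2r/(1 + r) = 2(0.70)/(1 + 0.70) = 1.400/1.70 = 0.8235 → 0.82
T̂ = ρX + (1 − ρ)μ
  = 0.82 × 121 + 0.18 × 131.35
  = 99.22 + 23.6430
  = 122.863
  ≈ 122.86

122.86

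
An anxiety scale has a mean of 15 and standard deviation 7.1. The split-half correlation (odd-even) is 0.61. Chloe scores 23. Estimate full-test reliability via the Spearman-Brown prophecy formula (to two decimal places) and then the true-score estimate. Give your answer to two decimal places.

Spearman-Brown: ρ = 2r/(1 + r) = 2(0.61)/(1 + 0.61) = 1.220/1.61 = 0.7578 → 0.76
T̂ = ρX + (1 − ρ)μ
  = 0.76 × 23 + 0.24 × 15
  = 17.48 + 3.60
  = 21.080
  ≈ 21.08

21.08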